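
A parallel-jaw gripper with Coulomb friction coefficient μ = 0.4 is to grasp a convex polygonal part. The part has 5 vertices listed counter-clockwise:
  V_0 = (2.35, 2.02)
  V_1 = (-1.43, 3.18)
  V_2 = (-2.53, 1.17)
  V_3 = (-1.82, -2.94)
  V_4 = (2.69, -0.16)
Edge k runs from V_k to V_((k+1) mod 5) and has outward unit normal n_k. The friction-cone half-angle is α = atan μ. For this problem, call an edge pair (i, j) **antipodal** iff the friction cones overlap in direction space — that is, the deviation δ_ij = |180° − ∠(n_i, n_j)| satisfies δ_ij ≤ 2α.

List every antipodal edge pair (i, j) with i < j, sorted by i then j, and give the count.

count = 3; pairs: (1,3), (1,4), (2,4)

α = atan 0.4 = 21.80°;  2α = 43.60°
n_0 = (+0.2934, +0.9560)
n_1 = (-0.8772, +0.4801)
n_2 = (-0.9854, -0.1702)
n_3 = (+0.5247, -0.8513)
n_4 = (+0.9881, +0.1541)
  (0,1): δ = 101.63°  ·
  (0,2): δ = 63.14°  ·
  (0,3): δ = 48.71°  ·
  (0,4): δ = 115.92°  ·
  (1,2): δ = 141.51°  ·
  (1,3): δ = 29.66°  ✓
  (1,4): δ = 37.55°  ✓
  (2,3): δ = 68.15°  ·
  (2,4): δ = 0.94°  ✓
  (3,4): δ = 112.79°  ·
antipodal pairs: 3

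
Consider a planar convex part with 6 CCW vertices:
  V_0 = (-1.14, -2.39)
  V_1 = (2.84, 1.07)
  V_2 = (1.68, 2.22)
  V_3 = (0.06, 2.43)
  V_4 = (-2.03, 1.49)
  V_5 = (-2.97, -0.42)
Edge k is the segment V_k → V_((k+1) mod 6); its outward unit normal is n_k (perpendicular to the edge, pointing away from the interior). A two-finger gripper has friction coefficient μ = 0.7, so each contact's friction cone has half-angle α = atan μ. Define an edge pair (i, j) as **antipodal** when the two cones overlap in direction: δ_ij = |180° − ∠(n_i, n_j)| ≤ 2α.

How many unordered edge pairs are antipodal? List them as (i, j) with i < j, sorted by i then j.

count = 5; pairs: (0,2), (0,3), (0,4), (1,5), (2,5)

α = atan 0.7 = 34.99°;  2α = 69.98°
n_0 = (+0.6561, -0.7547)
n_1 = (+0.7040, +0.7102)
n_2 = (+0.1286, +0.9917)
n_3 = (-0.4102, +0.9120)
n_4 = (-0.8972, +0.4416)
n_5 = (-0.7327, -0.6806)
  (0,1): δ = 85.75°  ·
  (0,2): δ = 48.39°  ✓
  (0,3): δ = 16.79°  ✓
  (0,4): δ = 22.79°  ✓
  (0,5): δ = 91.89°  ·
  (1,2): δ = 142.63°  ·
  (1,3): δ = 111.03°  ·
  (1,4): δ = 71.45°  ·
  (1,5): δ = 2.36°  ✓
  (2,3): δ = 148.40°  ·
  (2,4): δ = 108.82°  ·
  (2,5): δ = 39.72°  ✓
  (3,4): δ = 140.42°  ·
  (3,5): δ = 71.33°  ·
  (4,5): δ = 110.91°  ·
antipodal pairs: 5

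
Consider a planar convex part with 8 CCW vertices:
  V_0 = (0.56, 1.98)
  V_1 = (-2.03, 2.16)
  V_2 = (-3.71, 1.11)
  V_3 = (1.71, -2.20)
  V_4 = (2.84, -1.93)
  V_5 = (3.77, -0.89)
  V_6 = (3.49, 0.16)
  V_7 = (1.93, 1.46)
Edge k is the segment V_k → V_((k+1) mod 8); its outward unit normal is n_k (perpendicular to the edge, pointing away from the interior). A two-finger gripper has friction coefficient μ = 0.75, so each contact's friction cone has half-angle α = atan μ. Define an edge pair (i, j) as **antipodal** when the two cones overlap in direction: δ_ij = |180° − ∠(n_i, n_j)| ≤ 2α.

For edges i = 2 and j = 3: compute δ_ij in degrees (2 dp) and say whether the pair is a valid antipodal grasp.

δ = 135.15°, invalid

α = atan 0.75 = 36.87°;  2α = 73.74°
edge 2: e_2 = (+5.42, -3.31);  n_2 = (-0.5212, -0.8534)
edge 3: e_3 = (+1.13, +0.27);  n_3 = (+0.2324, -0.9726)
∠(n_2, n_3) = 44.85°
δ = |180° − 44.85°| = 135.15°
135.15° > 2α = 73.74°  →  invalid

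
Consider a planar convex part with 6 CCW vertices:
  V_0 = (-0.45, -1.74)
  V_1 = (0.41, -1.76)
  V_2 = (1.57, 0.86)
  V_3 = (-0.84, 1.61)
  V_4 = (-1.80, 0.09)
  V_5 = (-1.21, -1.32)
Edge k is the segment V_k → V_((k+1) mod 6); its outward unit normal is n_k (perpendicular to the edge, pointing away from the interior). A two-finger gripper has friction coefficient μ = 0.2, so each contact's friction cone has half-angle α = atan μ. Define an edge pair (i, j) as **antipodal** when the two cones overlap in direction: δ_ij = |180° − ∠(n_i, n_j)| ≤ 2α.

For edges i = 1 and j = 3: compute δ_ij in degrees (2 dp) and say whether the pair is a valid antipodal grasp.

δ = 8.39°, valid

α = atan 0.2 = 11.31°;  2α = 22.62°
edge 1: e_1 = (+1.16, +2.62);  n_1 = (+0.9144, -0.4048)
edge 3: e_3 = (-0.96, -1.52);  n_3 = (-0.8455, +0.5340)
∠(n_1, n_3) = 171.61°
δ = |180° − 171.61°| = 8.39°
8.39° ≤ 2α = 22.62°  →  valid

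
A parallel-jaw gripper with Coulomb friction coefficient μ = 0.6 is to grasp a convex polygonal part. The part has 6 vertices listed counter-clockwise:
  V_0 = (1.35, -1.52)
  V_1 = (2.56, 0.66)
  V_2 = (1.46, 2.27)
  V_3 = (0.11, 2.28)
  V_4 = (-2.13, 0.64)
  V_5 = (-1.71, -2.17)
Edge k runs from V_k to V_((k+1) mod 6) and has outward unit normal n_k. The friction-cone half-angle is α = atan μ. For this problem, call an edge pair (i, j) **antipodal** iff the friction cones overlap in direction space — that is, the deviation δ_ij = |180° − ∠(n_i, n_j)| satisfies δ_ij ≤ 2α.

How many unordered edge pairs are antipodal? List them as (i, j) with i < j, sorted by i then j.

count = 6; pairs: (0,2), (0,3), (0,4), (1,4), (2,5), (3,5)

α = atan 0.6 = 30.96°;  2α = 61.93°
n_0 = (+0.8743, -0.4853)
n_1 = (+0.8257, +0.5641)
n_2 = (+0.0074, +1.0000)
n_3 = (-0.5907, +0.8069)
n_4 = (-0.9890, -0.1478)
n_5 = (+0.2078, -0.9782)
  (0,1): δ = 116.63°  ·
  (0,2): δ = 61.39°  ✓
  (0,3): δ = 24.76°  ✓
  (0,4): δ = 37.53°  ✓
  (0,5): δ = 131.02°  ·
  (1,2): δ = 124.77°  ·
  (1,3): δ = 88.13°  ·
  (1,4): δ = 25.84°  ✓
  (1,5): δ = 67.65°  ·
  (2,3): δ = 143.37°  ·
  (2,4): δ = 81.07°  ·
  (2,5): δ = 12.42°  ✓
  (3,4): δ = 117.71°  ·
  (3,5): δ = 24.22°  ✓
  (4,5): δ = 86.51°  ·
antipodal pairs: 6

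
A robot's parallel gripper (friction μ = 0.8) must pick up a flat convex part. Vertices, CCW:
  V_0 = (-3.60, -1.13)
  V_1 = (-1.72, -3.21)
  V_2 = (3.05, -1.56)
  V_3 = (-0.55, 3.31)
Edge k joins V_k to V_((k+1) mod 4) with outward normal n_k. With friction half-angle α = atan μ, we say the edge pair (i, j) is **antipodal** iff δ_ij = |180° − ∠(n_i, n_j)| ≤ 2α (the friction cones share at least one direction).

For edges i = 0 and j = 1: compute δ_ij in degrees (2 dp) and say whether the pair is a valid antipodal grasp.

α = atan 0.8 = 38.66°;  2α = 77.32°
edge 0: e_0 = (+1.88, -2.08);  n_0 = (-0.7419, -0.6705)
edge 1: e_1 = (+4.77, +1.65);  n_1 = (+0.3269, -0.9451)
∠(n_0, n_1) = 66.97°
δ = |180° − 66.97°| = 113.03°
113.03° > 2α = 77.32°  →  invalid

δ = 113.03°, invalid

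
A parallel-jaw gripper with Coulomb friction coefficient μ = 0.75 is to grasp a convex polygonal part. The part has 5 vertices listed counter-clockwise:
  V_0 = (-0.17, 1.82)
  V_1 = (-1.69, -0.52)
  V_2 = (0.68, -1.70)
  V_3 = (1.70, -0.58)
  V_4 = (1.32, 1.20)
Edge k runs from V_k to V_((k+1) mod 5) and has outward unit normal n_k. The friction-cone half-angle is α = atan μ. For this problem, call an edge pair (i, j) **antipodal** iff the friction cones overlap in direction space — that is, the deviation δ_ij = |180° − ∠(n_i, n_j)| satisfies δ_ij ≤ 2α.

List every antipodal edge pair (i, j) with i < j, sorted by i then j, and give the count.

count = 5; pairs: (0,2), (0,3), (1,3), (1,4), (2,4)

α = atan 0.75 = 36.87°;  2α = 73.74°
n_0 = (-0.8386, +0.5447)
n_1 = (-0.4457, -0.8952)
n_2 = (+0.7393, -0.6733)
n_3 = (+0.9780, +0.2088)
n_4 = (+0.3842, +0.9233)
  (0,1): δ = 83.46°  ·
  (0,2): δ = 9.32°  ✓
  (0,3): δ = 45.06°  ✓
  (0,4): δ = 100.41°  ·
  (1,2): δ = 105.86°  ·
  (1,3): δ = 51.48°  ✓
  (1,4): δ = 3.88°  ✓
  (2,3): δ = 125.62°  ·
  (2,4): δ = 70.27°  ✓
  (3,4): δ = 124.64°  ·
antipodal pairs: 5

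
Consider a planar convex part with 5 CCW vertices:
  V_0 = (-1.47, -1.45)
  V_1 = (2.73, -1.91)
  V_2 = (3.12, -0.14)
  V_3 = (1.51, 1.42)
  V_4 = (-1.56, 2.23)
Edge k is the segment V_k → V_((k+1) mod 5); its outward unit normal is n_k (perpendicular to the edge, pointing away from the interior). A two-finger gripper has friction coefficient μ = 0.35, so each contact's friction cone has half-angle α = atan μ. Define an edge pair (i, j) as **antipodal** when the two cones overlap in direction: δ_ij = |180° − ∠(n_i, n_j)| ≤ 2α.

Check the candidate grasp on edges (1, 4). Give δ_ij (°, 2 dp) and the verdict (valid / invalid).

α = atan 0.35 = 19.29°;  2α = 38.58°
edge 1: e_1 = (+0.39, +1.77);  n_1 = (+0.9766, -0.2152)
edge 4: e_4 = (+0.09, -3.68);  n_4 = (-0.9997, -0.0244)
∠(n_1, n_4) = 166.17°
δ = |180° − 166.17°| = 13.83°
13.83° ≤ 2α = 38.58°  →  valid

δ = 13.83°, valid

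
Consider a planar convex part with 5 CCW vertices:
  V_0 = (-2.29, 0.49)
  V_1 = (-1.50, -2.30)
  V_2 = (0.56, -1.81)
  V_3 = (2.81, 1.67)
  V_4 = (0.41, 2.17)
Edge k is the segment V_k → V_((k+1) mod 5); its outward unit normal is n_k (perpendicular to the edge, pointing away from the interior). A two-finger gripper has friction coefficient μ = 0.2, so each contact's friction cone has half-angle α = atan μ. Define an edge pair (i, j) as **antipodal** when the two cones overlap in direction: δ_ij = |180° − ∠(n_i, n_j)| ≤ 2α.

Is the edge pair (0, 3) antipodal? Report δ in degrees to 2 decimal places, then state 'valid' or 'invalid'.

δ = 62.42°, invalid

α = atan 0.2 = 11.31°;  2α = 22.62°
edge 0: e_0 = (+0.79, -2.79);  n_0 = (-0.9622, -0.2724)
edge 3: e_3 = (-2.40, +0.50);  n_3 = (+0.2040, +0.9790)
∠(n_0, n_3) = 117.58°
δ = |180° − 117.58°| = 62.42°
62.42° > 2α = 22.62°  →  invalid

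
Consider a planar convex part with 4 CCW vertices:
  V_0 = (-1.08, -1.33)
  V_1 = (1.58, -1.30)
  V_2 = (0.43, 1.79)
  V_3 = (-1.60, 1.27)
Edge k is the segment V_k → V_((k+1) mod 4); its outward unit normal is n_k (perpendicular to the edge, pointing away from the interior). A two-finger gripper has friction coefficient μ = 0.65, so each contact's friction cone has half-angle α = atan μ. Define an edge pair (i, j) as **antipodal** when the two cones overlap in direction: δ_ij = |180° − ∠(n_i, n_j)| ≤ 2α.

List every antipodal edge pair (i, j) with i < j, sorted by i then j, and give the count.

count = 2; pairs: (0,2), (1,3)

α = atan 0.65 = 33.02°;  2α = 66.05°
n_0 = (+0.0113, -0.9999)
n_1 = (+0.9372, +0.3488)
n_2 = (-0.2481, +0.9687)
n_3 = (-0.9806, -0.1961)
  (0,1): δ = 70.23°  ·
  (0,2): δ = 13.72°  ✓
  (0,3): δ = 100.66°  ·
  (1,2): δ = 96.05°  ·
  (1,3): δ = 9.10°  ✓
  (2,3): δ = 93.06°  ·
antipodal pairs: 2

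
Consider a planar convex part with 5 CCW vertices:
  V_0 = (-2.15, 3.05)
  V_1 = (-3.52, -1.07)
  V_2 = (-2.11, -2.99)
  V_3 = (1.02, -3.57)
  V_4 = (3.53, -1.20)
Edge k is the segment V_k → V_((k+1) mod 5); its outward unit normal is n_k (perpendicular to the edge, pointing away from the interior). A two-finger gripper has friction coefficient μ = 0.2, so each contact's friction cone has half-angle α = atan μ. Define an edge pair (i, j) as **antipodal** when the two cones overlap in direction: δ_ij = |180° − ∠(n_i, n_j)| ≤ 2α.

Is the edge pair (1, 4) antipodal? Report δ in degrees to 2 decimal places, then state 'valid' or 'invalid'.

δ = 16.90°, valid

α = atan 0.2 = 11.31°;  2α = 22.62°
edge 1: e_1 = (+1.41, -1.92);  n_1 = (-0.8060, -0.5919)
edge 4: e_4 = (-5.68, +4.25);  n_4 = (+0.5991, +0.8007)
∠(n_1, n_4) = 163.10°
δ = |180° − 163.10°| = 16.90°
16.90° ≤ 2α = 22.62°  →  valid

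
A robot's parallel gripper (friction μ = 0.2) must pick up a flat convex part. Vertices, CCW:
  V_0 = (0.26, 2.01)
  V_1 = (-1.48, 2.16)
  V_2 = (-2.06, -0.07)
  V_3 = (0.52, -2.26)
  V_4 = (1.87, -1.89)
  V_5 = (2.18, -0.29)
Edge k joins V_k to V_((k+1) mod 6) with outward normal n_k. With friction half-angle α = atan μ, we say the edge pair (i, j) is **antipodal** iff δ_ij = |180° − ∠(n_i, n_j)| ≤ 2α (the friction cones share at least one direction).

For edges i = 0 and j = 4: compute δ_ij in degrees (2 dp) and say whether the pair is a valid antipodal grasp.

α = atan 0.2 = 11.31°;  2α = 22.62°
edge 0: e_0 = (-1.74, +0.15);  n_0 = (+0.0859, +0.9963)
edge 4: e_4 = (+0.31, +1.60);  n_4 = (+0.9817, -0.1902)
∠(n_0, n_4) = 96.04°
δ = |180° − 96.04°| = 83.96°
83.96° > 2α = 22.62°  →  invalid

δ = 83.96°, invalid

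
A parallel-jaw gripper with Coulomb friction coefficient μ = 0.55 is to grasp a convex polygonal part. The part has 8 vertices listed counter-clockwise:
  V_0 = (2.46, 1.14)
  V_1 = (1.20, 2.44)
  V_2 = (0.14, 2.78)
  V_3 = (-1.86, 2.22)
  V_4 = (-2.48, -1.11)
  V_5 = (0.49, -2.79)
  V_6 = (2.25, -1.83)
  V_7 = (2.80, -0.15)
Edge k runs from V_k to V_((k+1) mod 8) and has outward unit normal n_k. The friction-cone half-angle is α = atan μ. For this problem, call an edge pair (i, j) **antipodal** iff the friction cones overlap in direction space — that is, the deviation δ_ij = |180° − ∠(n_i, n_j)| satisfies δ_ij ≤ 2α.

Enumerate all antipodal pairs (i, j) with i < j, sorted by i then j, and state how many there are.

count = 11; pairs: (0,3), (0,4), (1,4), (1,5), (2,4), (2,5), (2,6), (3,5), (3,6), (3,7), (4,7)

α = atan 0.55 = 28.81°;  2α = 57.62°
n_0 = (+0.7181, +0.6960)
n_1 = (+0.3054, +0.9522)
n_2 = (-0.2696, +0.9630)
n_3 = (-0.9831, +0.1830)
n_4 = (-0.4923, -0.8704)
n_5 = (+0.4789, -0.8779)
n_6 = (+0.9504, -0.3111)
n_7 = (+0.9670, +0.2549)
  (0,1): δ = 151.89°  ·
  (0,2): δ = 118.46°  ·
  (0,3): δ = 54.65°  ✓
  (0,4): δ = 16.40°  ✓
  (0,5): δ = 74.51°  ·
  (0,6): δ = 117.77°  ·
  (0,7): δ = 150.66°  ·
  (1,2): δ = 146.57°  ·
  (1,3): δ = 82.76°  ·
  (1,4): δ = 11.71°  ✓
  (1,5): δ = 46.39°  ✓
  (1,6): δ = 89.66°  ·
  (1,7): δ = 122.55°  ·
  (2,3): δ = 116.19°  ·
  (2,4): δ = 45.14°  ✓
  (2,5): δ = 12.97°  ✓
  (2,6): δ = 56.23°  ✓
  (2,7): δ = 89.12°  ·
  (3,4): δ = 108.95°  ·
  (3,5): δ = 50.84°  ✓
  (3,6): δ = 7.58°  ✓
  (3,7): δ = 25.31°  ✓
  (4,5): δ = 121.89°  ·
  (4,6): δ = 78.63°  ·
  (4,7): δ = 45.74°  ✓
  (5,6): δ = 136.74°  ·
  (5,7): δ = 103.85°  ·
  (6,7): δ = 147.11°  ·
antipodal pairs: 11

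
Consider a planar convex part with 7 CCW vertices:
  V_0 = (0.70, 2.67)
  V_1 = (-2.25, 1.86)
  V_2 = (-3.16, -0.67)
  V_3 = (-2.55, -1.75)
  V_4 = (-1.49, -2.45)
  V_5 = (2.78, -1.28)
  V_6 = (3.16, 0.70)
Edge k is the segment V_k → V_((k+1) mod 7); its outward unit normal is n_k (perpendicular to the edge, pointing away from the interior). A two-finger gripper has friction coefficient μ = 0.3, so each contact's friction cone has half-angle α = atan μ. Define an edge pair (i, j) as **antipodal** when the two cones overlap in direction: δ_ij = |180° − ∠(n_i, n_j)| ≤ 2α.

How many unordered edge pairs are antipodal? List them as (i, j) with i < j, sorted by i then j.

α = atan 0.3 = 16.70°;  2α = 33.40°
n_0 = (-0.2648, +0.9643)
n_1 = (-0.9410, +0.3385)
n_2 = (-0.8707, -0.4918)
n_3 = (-0.5511, -0.8345)
n_4 = (+0.2643, -0.9645)
n_5 = (+0.9821, -0.1885)
n_6 = (+0.6251, +0.7806)
  (0,1): δ = 125.14°  ·
  (0,2): δ = 75.90°  ·
  (0,3): δ = 48.79°  ·
  (0,4): δ = 0.03°  ✓
  (0,5): δ = 63.78°  ·
  (0,6): δ = 125.96°  ·
  (1,2): δ = 130.76°  ·
  (1,3): δ = 103.66°  ·
  (1,4): δ = 54.89°  ·
  (1,5): δ = 8.92°  ✓
  (1,6): δ = 71.09°  ·
  (2,3): δ = 152.90°  ·
  (2,4): δ = 104.14°  ·
  (2,5): δ = 40.32°  ·
  (2,6): δ = 21.85°  ✓
  (3,4): δ = 131.24°  ·
  (3,5): δ = 67.42°  ·
  (3,6): δ = 5.25°  ✓
  (4,5): δ = 116.19°  ·
  (4,6): δ = 54.01°  ·
  (5,6): δ = 117.82°  ·
antipodal pairs: 4

count = 4; pairs: (0,4), (1,5), (2,6), (3,6)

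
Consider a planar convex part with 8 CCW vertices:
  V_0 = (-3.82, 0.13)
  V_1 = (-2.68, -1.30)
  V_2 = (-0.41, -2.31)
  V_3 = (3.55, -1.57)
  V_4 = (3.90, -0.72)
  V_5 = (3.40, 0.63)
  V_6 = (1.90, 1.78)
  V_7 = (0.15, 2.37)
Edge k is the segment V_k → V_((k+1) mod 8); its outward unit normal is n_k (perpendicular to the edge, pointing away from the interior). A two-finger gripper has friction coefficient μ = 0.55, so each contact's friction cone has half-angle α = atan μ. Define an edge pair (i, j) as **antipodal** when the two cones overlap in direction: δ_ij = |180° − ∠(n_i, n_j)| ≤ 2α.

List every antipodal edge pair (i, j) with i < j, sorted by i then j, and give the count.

α = atan 0.55 = 28.81°;  2α = 57.62°
n_0 = (-0.7819, -0.6234)
n_1 = (-0.4065, -0.9136)
n_2 = (+0.1837, -0.9830)
n_3 = (+0.9247, -0.3807)
n_4 = (+0.9377, +0.3473)
n_5 = (+0.6084, +0.7936)
n_6 = (+0.3195, +0.9476)
n_7 = (-0.4914, +0.8709)
  (0,1): δ = 152.55°  ·
  (0,2): δ = 117.98°  ·
  (0,3): δ = 60.94°  ·
  (0,4): δ = 18.24°  ✓
  (0,5): δ = 13.96°  ✓
  (0,6): δ = 32.81°  ✓
  (0,7): δ = 80.87°  ·
  (1,2): δ = 145.43°  ·
  (1,3): δ = 88.39°  ·
  (1,4): δ = 45.69°  ✓
  (1,5): δ = 13.49°  ✓
  (1,6): δ = 5.35°  ✓
  (1,7): δ = 53.42°  ✓
  (2,3): δ = 122.96°  ·
  (2,4): δ = 80.26°  ·
  (2,5): δ = 48.06°  ✓
  (2,6): δ = 29.22°  ✓
  (2,7): δ = 18.85°  ✓
  (3,4): δ = 137.30°  ·
  (3,5): δ = 105.10°  ·
  (3,6): δ = 86.25°  ·
  (3,7): δ = 38.19°  ✓
  (4,5): δ = 147.80°  ·
  (4,6): δ = 128.95°  ·
  (4,7): δ = 80.89°  ·
  (5,6): δ = 161.15°  ·
  (5,7): δ = 113.09°  ·
  (6,7): δ = 131.94°  ·
antipodal pairs: 11

count = 11; pairs: (0,4), (0,5), (0,6), (1,4), (1,5), (1,6), (1,7), (2,5), (2,6), (2,7), (3,7)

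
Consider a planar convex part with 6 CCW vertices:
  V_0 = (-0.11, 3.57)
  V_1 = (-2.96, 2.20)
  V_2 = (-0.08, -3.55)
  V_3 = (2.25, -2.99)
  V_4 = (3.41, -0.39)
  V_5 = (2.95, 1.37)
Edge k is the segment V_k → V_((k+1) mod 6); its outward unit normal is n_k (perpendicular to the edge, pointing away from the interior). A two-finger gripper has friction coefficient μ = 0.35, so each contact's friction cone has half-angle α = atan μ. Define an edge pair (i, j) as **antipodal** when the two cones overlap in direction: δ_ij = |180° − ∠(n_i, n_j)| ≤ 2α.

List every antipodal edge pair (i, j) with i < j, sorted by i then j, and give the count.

count = 3; pairs: (0,2), (1,4), (1,5)

α = atan 0.35 = 19.29°;  2α = 38.58°
n_0 = (-0.4332, +0.9013)
n_1 = (-0.8941, -0.4478)
n_2 = (+0.2337, -0.9723)
n_3 = (+0.9132, -0.4074)
n_4 = (+0.9675, +0.2529)
n_5 = (+0.5837, +0.8119)
  (0,1): δ = 89.07°  ·
  (0,2): δ = 12.16°  ✓
  (0,3): δ = 40.28°  ·
  (0,4): δ = 78.97°  ·
  (0,5): δ = 118.61°  ·
  (1,2): δ = 103.09°  ·
  (1,3): δ = 50.65°  ·
  (1,4): δ = 11.96°  ✓
  (1,5): δ = 27.68°  ✓
  (2,3): δ = 127.56°  ·
  (2,4): δ = 88.87°  ·
  (2,5): δ = 49.23°  ·
  (3,4): δ = 141.31°  ·
  (3,5): δ = 101.67°  ·
  (4,5): δ = 140.36°  ·
antipodal pairs: 3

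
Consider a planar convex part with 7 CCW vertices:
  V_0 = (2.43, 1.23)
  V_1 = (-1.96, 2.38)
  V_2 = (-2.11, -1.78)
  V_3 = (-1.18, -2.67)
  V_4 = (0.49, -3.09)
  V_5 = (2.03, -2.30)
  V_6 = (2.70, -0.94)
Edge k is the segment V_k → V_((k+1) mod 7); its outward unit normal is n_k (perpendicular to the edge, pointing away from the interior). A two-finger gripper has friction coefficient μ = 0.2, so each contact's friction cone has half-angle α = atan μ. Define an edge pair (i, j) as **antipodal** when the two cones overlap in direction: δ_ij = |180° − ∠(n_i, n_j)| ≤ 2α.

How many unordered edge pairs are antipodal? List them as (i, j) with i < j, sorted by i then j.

count = 2; pairs: (0,3), (1,6)

α = atan 0.2 = 11.31°;  2α = 22.62°
n_0 = (+0.2534, +0.9674)
n_1 = (-0.9994, +0.0360)
n_2 = (-0.6914, -0.7225)
n_3 = (-0.2439, -0.9698)
n_4 = (+0.4564, -0.8898)
n_5 = (+0.8971, -0.4419)
n_6 = (+0.9923, +0.1235)
  (0,1): δ = 77.39°  ·
  (0,2): δ = 29.06°  ·
  (0,3): δ = 0.56°  ✓
  (0,4): δ = 41.84°  ·
  (0,5): δ = 78.45°  ·
  (0,6): δ = 111.77°  ·
  (1,2): δ = 131.68°  ·
  (1,3): δ = 102.05°  ·
  (1,4): δ = 60.78°  ·
  (1,5): δ = 24.16°  ·
  (1,6): δ = 9.16°  ✓
  (2,3): δ = 150.38°  ·
  (2,4): δ = 109.10°  ·
  (2,5): δ = 72.49°  ·
  (2,6): δ = 39.17°  ·
  (3,4): δ = 138.73°  ·
  (3,5): δ = 102.11°  ·
  (3,6): δ = 68.79°  ·
  (4,5): δ = 143.38°  ·
  (4,6): δ = 110.06°  ·
  (5,6): δ = 146.68°  ·
antipodal pairs: 2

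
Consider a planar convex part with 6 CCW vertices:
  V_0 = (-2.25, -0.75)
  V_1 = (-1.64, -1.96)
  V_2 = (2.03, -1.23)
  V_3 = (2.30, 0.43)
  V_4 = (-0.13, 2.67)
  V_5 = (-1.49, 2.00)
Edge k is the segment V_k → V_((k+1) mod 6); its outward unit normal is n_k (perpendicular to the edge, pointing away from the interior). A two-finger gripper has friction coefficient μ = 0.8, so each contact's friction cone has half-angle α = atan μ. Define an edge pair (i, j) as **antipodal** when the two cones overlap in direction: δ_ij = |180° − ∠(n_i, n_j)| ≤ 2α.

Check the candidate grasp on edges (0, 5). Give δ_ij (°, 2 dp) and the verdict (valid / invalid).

α = atan 0.8 = 38.66°;  2α = 77.32°
edge 0: e_0 = (+0.61, -1.21);  n_0 = (-0.8929, -0.4502)
edge 5: e_5 = (-0.76, -2.75);  n_5 = (-0.9639, +0.2664)
∠(n_0, n_5) = 42.20°
δ = |180° − 42.20°| = 137.80°
137.80° > 2α = 77.32°  →  invalid

δ = 137.80°, invalid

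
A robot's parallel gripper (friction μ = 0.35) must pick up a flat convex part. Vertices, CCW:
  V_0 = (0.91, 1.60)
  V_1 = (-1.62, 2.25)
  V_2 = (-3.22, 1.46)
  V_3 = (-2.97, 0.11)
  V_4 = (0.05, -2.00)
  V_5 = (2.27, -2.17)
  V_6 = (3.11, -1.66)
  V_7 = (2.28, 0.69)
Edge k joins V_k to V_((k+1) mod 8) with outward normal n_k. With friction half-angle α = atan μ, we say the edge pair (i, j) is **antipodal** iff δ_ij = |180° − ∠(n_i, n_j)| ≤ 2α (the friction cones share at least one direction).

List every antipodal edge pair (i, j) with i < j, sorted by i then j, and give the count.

α = atan 0.35 = 19.29°;  2α = 38.58°
n_0 = (+0.2488, +0.9685)
n_1 = (-0.4427, +0.8967)
n_2 = (-0.9833, -0.1821)
n_3 = (-0.5727, -0.8197)
n_4 = (-0.0764, -0.9971)
n_5 = (+0.5190, -0.8548)
n_6 = (+0.9429, +0.3330)
n_7 = (+0.5533, +0.8330)
  (0,1): δ = 139.31°  ·
  (0,2): δ = 65.10°  ·
  (0,3): δ = 20.53°  ✓
  (0,4): δ = 10.03°  ✓
  (0,5): δ = 45.67°  ·
  (0,6): δ = 123.86°  ·
  (0,7): δ = 160.82°  ·
  (1,2): δ = 105.79°  ·
  (1,3): δ = 61.22°  ·
  (1,4): δ = 30.66°  ✓
  (1,5): δ = 4.99°  ✓
  (1,6): δ = 83.17°  ·
  (1,7): δ = 120.13°  ·
  (2,3): δ = 135.43°  ·
  (2,4): δ = 104.87°  ·
  (2,5): δ = 69.23°  ·
  (2,6): δ = 8.96°  ✓
  (2,7): δ = 45.92°  ·
  (3,4): δ = 149.44°  ·
  (3,5): δ = 113.80°  ·
  (3,6): δ = 35.61°  ✓
  (3,7): δ = 1.35°  ✓
  (4,5): δ = 144.36°  ·
  (4,6): δ = 66.17°  ·
  (4,7): δ = 29.21°  ✓
  (5,6): δ = 101.81°  ·
  (5,7): δ = 64.86°  ·
  (6,7): δ = 143.05°  ·
antipodal pairs: 8

count = 8; pairs: (0,3), (0,4), (1,4), (1,5), (2,6), (3,6), (3,7), (4,7)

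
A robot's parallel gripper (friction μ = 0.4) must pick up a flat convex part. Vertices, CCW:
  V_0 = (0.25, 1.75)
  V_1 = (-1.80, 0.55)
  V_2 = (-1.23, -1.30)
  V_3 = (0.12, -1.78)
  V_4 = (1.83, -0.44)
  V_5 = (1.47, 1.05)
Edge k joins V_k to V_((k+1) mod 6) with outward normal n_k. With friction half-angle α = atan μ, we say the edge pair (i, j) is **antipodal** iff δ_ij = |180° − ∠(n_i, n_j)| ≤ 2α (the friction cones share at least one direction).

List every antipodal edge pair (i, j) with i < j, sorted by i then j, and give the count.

count = 4; pairs: (0,3), (1,4), (1,5), (2,5)

α = atan 0.4 = 21.80°;  2α = 43.60°
n_0 = (-0.5052, +0.8630)
n_1 = (-0.9557, -0.2944)
n_2 = (-0.3350, -0.9422)
n_3 = (+0.6168, -0.7871)
n_4 = (+0.9720, +0.2349)
n_5 = (+0.4977, +0.8674)
  (0,1): δ = 103.22°  ·
  (0,2): δ = 49.92°  ·
  (0,3): δ = 7.74°  ✓
  (0,4): δ = 73.24°  ·
  (0,5): δ = 119.81°  ·
  (1,2): δ = 126.70°  ·
  (1,3): δ = 69.04°  ·
  (1,4): δ = 3.54°  ✓
  (1,5): δ = 43.03°  ✓
  (2,3): δ = 122.34°  ·
  (2,4): δ = 56.84°  ·
  (2,5): δ = 10.27°  ✓
  (3,4): δ = 114.50°  ·
  (3,5): δ = 67.93°  ·
  (4,5): δ = 133.43°  ·
antipodal pairs: 4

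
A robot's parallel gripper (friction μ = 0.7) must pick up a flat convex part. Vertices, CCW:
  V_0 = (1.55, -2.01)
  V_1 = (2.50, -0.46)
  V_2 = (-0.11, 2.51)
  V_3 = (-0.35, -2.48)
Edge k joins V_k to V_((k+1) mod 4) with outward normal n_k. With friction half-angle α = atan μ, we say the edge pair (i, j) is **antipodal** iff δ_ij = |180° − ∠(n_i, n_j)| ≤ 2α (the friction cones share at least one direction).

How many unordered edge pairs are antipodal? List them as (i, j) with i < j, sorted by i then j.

count = 3; pairs: (0,2), (1,2), (1,3)

α = atan 0.7 = 34.99°;  2α = 69.98°
n_0 = (+0.8526, -0.5226)
n_1 = (+0.7512, +0.6601)
n_2 = (-0.9988, +0.0480)
n_3 = (+0.2401, -0.9707)
  (0,1): δ = 107.19°  ·
  (0,2): δ = 28.75°  ✓
  (0,3): δ = 135.40°  ·
  (1,2): δ = 44.06°  ✓
  (1,3): δ = 62.59°  ✓
  (2,3): δ = 73.35°  ·
antipodal pairs: 3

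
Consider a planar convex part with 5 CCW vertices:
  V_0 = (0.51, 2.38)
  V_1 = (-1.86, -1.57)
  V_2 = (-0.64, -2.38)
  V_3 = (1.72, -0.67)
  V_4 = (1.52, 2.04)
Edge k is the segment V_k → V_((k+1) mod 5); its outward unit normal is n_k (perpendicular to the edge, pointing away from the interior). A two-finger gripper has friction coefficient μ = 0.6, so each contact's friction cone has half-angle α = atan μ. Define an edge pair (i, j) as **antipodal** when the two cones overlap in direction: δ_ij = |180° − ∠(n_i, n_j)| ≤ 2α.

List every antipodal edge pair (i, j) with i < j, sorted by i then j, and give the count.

count = 5; pairs: (0,2), (0,3), (1,3), (1,4), (2,4)

α = atan 0.6 = 30.96°;  2α = 61.93°
n_0 = (-0.8575, +0.5145)
n_1 = (-0.5531, -0.8331)
n_2 = (+0.5867, -0.8098)
n_3 = (+0.9973, +0.0736)
n_4 = (+0.3190, +0.9477)
  (0,1): δ = 92.62°  ·
  (0,2): δ = 23.11°  ✓
  (0,3): δ = 35.18°  ✓
  (0,4): δ = 102.36°  ·
  (1,2): δ = 110.49°  ·
  (1,3): δ = 52.20°  ✓
  (1,4): δ = 14.98°  ✓
  (2,3): δ = 121.71°  ·
  (2,4): δ = 54.53°  ✓
  (3,4): δ = 112.83°  ·
antipodal pairs: 5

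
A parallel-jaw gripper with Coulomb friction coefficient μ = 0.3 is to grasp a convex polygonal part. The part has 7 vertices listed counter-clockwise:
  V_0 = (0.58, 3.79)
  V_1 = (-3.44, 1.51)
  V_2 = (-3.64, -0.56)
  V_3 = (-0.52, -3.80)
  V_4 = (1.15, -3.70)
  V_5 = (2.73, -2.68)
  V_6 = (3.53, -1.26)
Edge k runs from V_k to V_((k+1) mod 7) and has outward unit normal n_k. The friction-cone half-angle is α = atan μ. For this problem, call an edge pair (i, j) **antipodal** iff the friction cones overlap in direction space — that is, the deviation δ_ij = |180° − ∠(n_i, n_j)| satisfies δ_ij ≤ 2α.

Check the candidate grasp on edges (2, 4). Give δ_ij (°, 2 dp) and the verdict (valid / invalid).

δ = 101.07°, invalid

α = atan 0.3 = 16.70°;  2α = 33.40°
edge 2: e_2 = (+3.12, -3.24);  n_2 = (-0.7203, -0.6936)
edge 4: e_4 = (+1.58, +1.02);  n_4 = (+0.5424, -0.8401)
∠(n_2, n_4) = 78.93°
δ = |180° − 78.93°| = 101.07°
101.07° > 2α = 33.40°  →  invalid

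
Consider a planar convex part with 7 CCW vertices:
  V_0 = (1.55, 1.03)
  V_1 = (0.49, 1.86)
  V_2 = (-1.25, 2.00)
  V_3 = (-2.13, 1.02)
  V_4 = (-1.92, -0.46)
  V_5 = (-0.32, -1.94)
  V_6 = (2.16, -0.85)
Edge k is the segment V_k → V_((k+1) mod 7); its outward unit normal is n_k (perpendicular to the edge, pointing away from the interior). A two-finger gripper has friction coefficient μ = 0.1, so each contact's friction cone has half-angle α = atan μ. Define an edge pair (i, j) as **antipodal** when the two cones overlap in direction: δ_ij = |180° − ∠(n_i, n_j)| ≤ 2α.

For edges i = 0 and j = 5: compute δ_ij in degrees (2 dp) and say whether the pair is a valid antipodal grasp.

δ = 61.79°, invalid

α = atan 0.1 = 5.71°;  2α = 11.42°
edge 0: e_0 = (-1.06, +0.83);  n_0 = (+0.6165, +0.7873)
edge 5: e_5 = (+2.48, +1.09);  n_5 = (+0.4024, -0.9155)
∠(n_0, n_5) = 118.21°
δ = |180° − 118.21°| = 61.79°
61.79° > 2α = 11.42°  →  invalid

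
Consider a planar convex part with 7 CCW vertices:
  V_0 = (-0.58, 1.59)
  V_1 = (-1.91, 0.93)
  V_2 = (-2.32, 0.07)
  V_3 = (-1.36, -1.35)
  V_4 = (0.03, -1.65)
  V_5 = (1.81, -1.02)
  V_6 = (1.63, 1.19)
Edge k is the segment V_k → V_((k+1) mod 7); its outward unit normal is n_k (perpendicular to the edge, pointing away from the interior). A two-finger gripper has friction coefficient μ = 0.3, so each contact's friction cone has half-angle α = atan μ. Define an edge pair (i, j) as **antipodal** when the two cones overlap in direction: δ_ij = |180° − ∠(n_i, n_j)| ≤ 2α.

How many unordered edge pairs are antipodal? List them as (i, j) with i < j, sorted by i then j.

count = 5; pairs: (0,4), (1,5), (2,5), (3,6), (4,6)

α = atan 0.3 = 16.70°;  2α = 33.40°
n_0 = (-0.4445, +0.8958)
n_1 = (-0.9027, +0.4303)
n_2 = (-0.8284, -0.5601)
n_3 = (-0.2110, -0.9775)
n_4 = (+0.3337, -0.9427)
n_5 = (+0.9967, +0.0812)
n_6 = (+0.1781, +0.9840)
  (0,1): δ = 141.88°  ·
  (0,2): δ = 82.33°  ·
  (0,3): δ = 38.57°  ·
  (0,4): δ = 6.90°  ✓
  (0,5): δ = 68.26°  ·
  (0,6): δ = 143.35°  ·
  (1,2): δ = 120.45°  ·
  (1,3): δ = 76.69°  ·
  (1,4): δ = 45.02°  ·
  (1,5): δ = 30.15°  ✓
  (1,6): δ = 105.23°  ·
  (2,3): δ = 136.24°  ·
  (2,4): δ = 104.57°  ·
  (2,5): δ = 29.40°  ✓
  (2,6): δ = 45.68°  ·
  (3,4): δ = 148.33°  ·
  (3,5): δ = 73.16°  ·
  (3,6): δ = 1.92°  ✓
  (4,5): δ = 104.83°  ·
  (4,6): δ = 29.75°  ✓
  (5,6): δ = 104.92°  ·
antipodal pairs: 5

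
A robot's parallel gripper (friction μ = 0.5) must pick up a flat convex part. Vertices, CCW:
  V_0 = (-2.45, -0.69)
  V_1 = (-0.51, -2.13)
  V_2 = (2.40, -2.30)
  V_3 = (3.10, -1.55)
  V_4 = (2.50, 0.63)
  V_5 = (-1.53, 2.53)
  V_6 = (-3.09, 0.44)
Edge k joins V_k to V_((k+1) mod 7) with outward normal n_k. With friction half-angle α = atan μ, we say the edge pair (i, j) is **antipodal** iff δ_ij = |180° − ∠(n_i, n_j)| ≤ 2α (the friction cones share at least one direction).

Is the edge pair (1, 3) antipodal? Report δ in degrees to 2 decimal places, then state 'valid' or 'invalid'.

α = atan 0.5 = 26.57°;  2α = 53.13°
edge 1: e_1 = (+2.91, -0.17);  n_1 = (-0.0583, -0.9983)
edge 3: e_3 = (-0.60, +2.18);  n_3 = (+0.9641, +0.2654)
∠(n_1, n_3) = 108.73°
δ = |180° − 108.73°| = 71.27°
71.27° > 2α = 53.13°  →  invalid

δ = 71.27°, invalid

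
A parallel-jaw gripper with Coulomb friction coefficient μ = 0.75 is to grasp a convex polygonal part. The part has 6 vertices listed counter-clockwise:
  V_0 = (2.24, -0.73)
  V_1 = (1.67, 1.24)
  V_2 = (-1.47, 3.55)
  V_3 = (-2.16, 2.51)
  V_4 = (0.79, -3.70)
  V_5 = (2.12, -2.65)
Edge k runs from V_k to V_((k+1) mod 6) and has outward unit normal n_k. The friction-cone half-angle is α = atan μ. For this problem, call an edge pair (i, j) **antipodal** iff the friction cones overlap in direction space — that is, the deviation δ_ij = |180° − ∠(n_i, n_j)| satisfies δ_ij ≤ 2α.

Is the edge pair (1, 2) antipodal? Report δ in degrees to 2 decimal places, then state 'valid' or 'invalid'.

α = atan 0.75 = 36.87°;  2α = 73.74°
edge 1: e_1 = (-3.14, +2.31);  n_1 = (+0.5926, +0.8055)
edge 2: e_2 = (-0.69, -1.04);  n_2 = (-0.8333, +0.5528)
∠(n_1, n_2) = 92.78°
δ = |180° − 92.78°| = 87.22°
87.22° > 2α = 73.74°  →  invalid

δ = 87.22°, invalid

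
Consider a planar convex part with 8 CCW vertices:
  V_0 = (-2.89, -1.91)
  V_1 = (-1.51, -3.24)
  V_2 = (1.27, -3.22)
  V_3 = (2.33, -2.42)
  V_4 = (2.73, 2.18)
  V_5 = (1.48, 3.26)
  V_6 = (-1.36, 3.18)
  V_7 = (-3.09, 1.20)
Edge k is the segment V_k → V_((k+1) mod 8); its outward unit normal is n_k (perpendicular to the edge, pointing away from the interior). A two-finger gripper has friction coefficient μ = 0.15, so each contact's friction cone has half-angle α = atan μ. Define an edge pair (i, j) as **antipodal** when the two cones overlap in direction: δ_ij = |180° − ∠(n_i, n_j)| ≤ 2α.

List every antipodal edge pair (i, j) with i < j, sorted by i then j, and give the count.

count = 4; pairs: (0,4), (1,5), (2,6), (3,7)

α = atan 0.15 = 8.53°;  2α = 17.06°
n_0 = (-0.6939, -0.7200)
n_1 = (+0.0072, -1.0000)
n_2 = (+0.6024, -0.7982)
n_3 = (+0.9962, -0.0866)
n_4 = (+0.6538, +0.7567)
n_5 = (-0.0282, +0.9996)
n_6 = (-0.7530, +0.6580)
n_7 = (-0.9979, -0.0642)
  (0,1): δ = 135.64°  ·
  (0,2): δ = 99.01°  ·
  (0,3): δ = 51.03°  ·
  (0,4): δ = 3.12°  ✓
  (0,5): δ = 45.56°  ·
  (0,6): δ = 92.80°  ·
  (0,7): δ = 137.62°  ·
  (1,2): δ = 143.37°  ·
  (1,3): δ = 95.38°  ·
  (1,4): δ = 41.24°  ·
  (1,5): δ = 1.20°  ✓
  (1,6): δ = 48.44°  ·
  (1,7): δ = 93.27°  ·
  (2,3): δ = 132.01°  ·
  (2,4): δ = 77.87°  ·
  (2,5): δ = 35.43°  ·
  (2,6): δ = 11.81°  ✓
  (2,7): δ = 56.64°  ·
  (3,4): δ = 125.86°  ·
  (3,5): δ = 83.42°  ·
  (3,6): δ = 36.18°  ·
  (3,7): δ = 8.65°  ✓
  (4,5): δ = 137.56°  ·
  (4,6): δ = 90.32°  ·
  (4,7): δ = 45.49°  ·
  (5,6): δ = 132.76°  ·
  (5,7): δ = 87.93°  ·
  (6,7): δ = 135.18°  ·
antipodal pairs: 4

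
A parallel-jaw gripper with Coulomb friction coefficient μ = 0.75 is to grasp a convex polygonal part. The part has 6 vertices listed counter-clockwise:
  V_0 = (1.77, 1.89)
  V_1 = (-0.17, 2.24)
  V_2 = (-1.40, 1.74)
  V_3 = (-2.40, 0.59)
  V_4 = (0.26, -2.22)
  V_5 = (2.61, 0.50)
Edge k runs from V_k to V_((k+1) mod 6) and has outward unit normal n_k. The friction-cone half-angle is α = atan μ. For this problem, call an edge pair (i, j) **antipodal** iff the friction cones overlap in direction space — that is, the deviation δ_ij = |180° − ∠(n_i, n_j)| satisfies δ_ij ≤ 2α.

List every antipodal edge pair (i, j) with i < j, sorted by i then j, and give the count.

count = 7; pairs: (0,3), (0,4), (1,3), (1,4), (2,4), (2,5), (3,5)

α = atan 0.75 = 36.87°;  2α = 73.74°
n_0 = (+0.1775, +0.9841)
n_1 = (-0.3766, +0.9264)
n_2 = (-0.7546, +0.6562)
n_3 = (-0.7262, -0.6875)
n_4 = (+0.7567, -0.6538)
n_5 = (+0.8559, +0.5172)
  (0,1): δ = 147.65°  ·
  (0,2): δ = 120.78°  ·
  (0,3): δ = 36.34°  ✓
  (0,4): δ = 59.40°  ✓
  (0,5): δ = 131.37°  ·
  (1,2): δ = 153.13°  ·
  (1,3): δ = 68.69°  ✓
  (1,4): δ = 27.05°  ✓
  (1,5): δ = 99.02°  ·
  (2,3): δ = 95.56°  ·
  (2,4): δ = 0.18°  ✓
  (2,5): δ = 72.15°  ✓
  (3,4): δ = 84.26°  ·
  (3,5): δ = 12.28°  ✓
  (4,5): δ = 108.03°  ·
antipodal pairs: 7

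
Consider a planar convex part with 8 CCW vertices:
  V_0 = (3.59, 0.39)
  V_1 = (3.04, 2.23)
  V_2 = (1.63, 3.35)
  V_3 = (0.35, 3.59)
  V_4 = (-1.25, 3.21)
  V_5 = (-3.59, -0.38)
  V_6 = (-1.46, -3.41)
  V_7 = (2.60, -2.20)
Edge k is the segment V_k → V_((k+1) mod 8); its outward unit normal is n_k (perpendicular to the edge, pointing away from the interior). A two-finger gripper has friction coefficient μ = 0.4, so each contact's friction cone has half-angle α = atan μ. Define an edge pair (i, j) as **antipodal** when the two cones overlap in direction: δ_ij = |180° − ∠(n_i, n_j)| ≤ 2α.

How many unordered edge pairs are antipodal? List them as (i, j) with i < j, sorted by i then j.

count = 6; pairs: (0,5), (1,5), (2,6), (3,6), (4,6), (4,7)

α = atan 0.4 = 21.80°;  2α = 43.60°
n_0 = (+0.9581, +0.2864)
n_1 = (+0.6220, +0.7830)
n_2 = (+0.1843, +0.9829)
n_3 = (-0.2311, +0.9729)
n_4 = (-0.8377, +0.5461)
n_5 = (-0.8181, -0.5751)
n_6 = (+0.2856, -0.9583)
n_7 = (+0.9341, -0.3570)
  (0,1): δ = 145.10°  ·
  (0,2): δ = 117.26°  ·
  (0,3): δ = 93.28°  ·
  (0,4): δ = 49.74°  ·
  (0,5): δ = 18.46°  ✓
  (0,6): δ = 89.95°  ·
  (0,7): δ = 142.44°  ·
  (1,2): δ = 152.16°  ·
  (1,3): δ = 128.18°  ·
  (1,4): δ = 84.64°  ·
  (1,5): δ = 16.43°  ✓
  (1,6): δ = 55.06°  ·
  (1,7): δ = 107.54°  ·
  (2,3): δ = 156.02°  ·
  (2,4): δ = 112.48°  ·
  (2,5): δ = 44.27°  ·
  (2,6): δ = 27.22°  ✓
  (2,7): δ = 79.70°  ·
  (3,4): δ = 136.46°  ·
  (3,5): δ = 68.25°  ·
  (3,6): δ = 3.24°  ✓
  (3,7): δ = 55.72°  ·
  (4,5): δ = 111.80°  ·
  (4,6): δ = 40.31°  ✓
  (4,7): δ = 12.18°  ✓
  (5,6): δ = 108.51°  ·
  (5,7): δ = 56.02°  ·
  (6,7): δ = 127.51°  ·
antipodal pairs: 6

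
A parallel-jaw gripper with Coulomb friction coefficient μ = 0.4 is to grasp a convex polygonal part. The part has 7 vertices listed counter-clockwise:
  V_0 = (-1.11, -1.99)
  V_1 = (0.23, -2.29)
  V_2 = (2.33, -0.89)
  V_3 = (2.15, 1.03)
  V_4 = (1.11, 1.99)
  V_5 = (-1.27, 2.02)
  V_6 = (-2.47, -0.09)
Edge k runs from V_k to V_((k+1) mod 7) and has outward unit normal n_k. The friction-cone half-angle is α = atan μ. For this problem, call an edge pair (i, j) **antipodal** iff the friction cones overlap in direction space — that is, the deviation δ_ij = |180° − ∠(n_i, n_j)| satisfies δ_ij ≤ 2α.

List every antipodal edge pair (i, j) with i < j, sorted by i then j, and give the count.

α = atan 0.4 = 21.80°;  2α = 43.60°
n_0 = (-0.2185, -0.9758)
n_1 = (+0.5547, -0.8321)
n_2 = (+0.9956, +0.0933)
n_3 = (+0.6783, +0.7348)
n_4 = (+0.0126, +0.9999)
n_5 = (-0.8693, +0.4944)
n_6 = (-0.8132, -0.5820)
  (0,1): δ = 133.69°  ·
  (0,2): δ = 72.02°  ·
  (0,3): δ = 30.09°  ✓
  (0,4): δ = 11.90°  ✓
  (0,5): δ = 72.99°  ·
  (0,6): δ = 138.21°  ·
  (1,2): δ = 118.33°  ·
  (1,3): δ = 76.40°  ·
  (1,4): δ = 34.41°  ✓
  (1,5): δ = 26.68°  ✓
  (1,6): δ = 91.90°  ·
  (2,3): δ = 138.07°  ·
  (2,4): δ = 96.08°  ·
  (2,5): δ = 34.98°  ✓
  (2,6): δ = 30.24°  ✓
  (3,4): δ = 138.01°  ·
  (3,5): δ = 76.92°  ·
  (3,6): δ = 11.70°  ✓
  (4,5): δ = 118.91°  ·
  (4,6): δ = 53.68°  ·
  (5,6): δ = 114.78°  ·
antipodal pairs: 7

count = 7; pairs: (0,3), (0,4), (1,4), (1,5), (2,5), (2,6), (3,6)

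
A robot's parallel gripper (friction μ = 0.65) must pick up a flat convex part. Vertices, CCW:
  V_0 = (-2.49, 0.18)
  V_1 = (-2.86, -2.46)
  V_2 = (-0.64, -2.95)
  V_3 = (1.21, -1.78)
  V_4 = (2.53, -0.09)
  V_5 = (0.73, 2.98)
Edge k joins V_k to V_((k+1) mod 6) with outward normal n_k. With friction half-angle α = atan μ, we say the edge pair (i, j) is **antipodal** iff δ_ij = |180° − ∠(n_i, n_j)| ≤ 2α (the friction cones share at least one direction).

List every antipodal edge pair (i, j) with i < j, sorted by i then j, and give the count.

count = 7; pairs: (0,2), (0,3), (0,4), (1,4), (1,5), (2,5), (3,5)

α = atan 0.65 = 33.02°;  2α = 66.05°
n_0 = (-0.9903, +0.1388)
n_1 = (-0.2155, -0.9765)
n_2 = (+0.5345, -0.8452)
n_3 = (+0.7881, -0.6156)
n_4 = (+0.8627, +0.5058)
n_5 = (-0.6562, +0.7546)
  (0,1): δ = 94.47°  ·
  (0,2): δ = 49.71°  ✓
  (0,3): δ = 30.01°  ✓
  (0,4): δ = 38.36°  ✓
  (0,5): δ = 138.99°  ·
  (1,2): δ = 135.24°  ·
  (1,3): δ = 115.55°  ·
  (1,4): δ = 47.17°  ✓
  (1,5): δ = 53.46°  ✓
  (2,3): δ = 160.30°  ·
  (2,4): δ = 91.93°  ·
  (2,5): δ = 8.70°  ✓
  (3,4): δ = 111.62°  ·
  (3,5): δ = 11.00°  ✓
  (4,5): δ = 79.37°  ·
antipodal pairs: 7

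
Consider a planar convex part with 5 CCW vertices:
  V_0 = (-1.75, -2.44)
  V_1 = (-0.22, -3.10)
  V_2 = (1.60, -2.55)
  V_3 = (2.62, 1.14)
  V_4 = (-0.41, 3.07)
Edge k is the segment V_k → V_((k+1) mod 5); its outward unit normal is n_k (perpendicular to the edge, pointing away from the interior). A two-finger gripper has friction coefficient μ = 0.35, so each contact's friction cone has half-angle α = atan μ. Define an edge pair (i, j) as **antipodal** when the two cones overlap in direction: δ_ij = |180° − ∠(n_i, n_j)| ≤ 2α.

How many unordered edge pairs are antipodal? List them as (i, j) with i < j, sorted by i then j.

α = atan 0.35 = 19.29°;  2α = 38.58°
n_0 = (-0.3961, -0.9182)
n_1 = (+0.2893, -0.9572)
n_2 = (+0.9639, -0.2664)
n_3 = (+0.5372, +0.8434)
n_4 = (-0.9717, +0.2363)
  (0,1): δ = 139.85°  ·
  (0,2): δ = 82.12°  ·
  (0,3): δ = 9.16°  ✓
  (0,4): δ = 99.67°  ·
  (1,2): δ = 122.27°  ·
  (1,3): δ = 49.31°  ·
  (1,4): δ = 59.52°  ·
  (2,3): δ = 107.04°  ·
  (2,4): δ = 1.78°  ✓
  (3,4): δ = 71.17°  ·
antipodal pairs: 2

count = 2; pairs: (0,3), (2,4)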